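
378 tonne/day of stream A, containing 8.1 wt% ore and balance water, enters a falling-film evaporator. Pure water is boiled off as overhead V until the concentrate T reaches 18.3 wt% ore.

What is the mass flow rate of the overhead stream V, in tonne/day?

210.7 tonne/day

ore is conserved: 378×0.081 = 30.618 tonne/day all reports to the concentrate.
Concentrate = 30.618/(target fraction) = 167.31 tonne/day.
Overhead = 378 − 167.31 = 210.69 tonne/day.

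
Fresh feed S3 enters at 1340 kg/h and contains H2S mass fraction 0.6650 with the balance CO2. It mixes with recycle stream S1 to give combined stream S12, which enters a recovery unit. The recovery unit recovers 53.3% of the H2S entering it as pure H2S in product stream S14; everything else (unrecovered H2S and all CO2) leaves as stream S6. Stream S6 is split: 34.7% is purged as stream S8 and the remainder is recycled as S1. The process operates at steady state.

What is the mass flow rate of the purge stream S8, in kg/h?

CO2 enters only via S3 and leaves only via the purge: 1340×0.335 = 0.347×(CO2 in S6), and the recovery unit passes all CO2, so CO2 in S12 = CO2 in S6 = 1293.7 kg/h.
H2S in S12: m_A = 1340×0.665 + (1−0.347)·(1−0.533)·m_A, so m_A = 891.1/0.6950 = 1282.1 kg/h.
S6 = (1−0.533)×1282.1 + 1293.7 = 1892.4 kg/h.
Purge S8 = 0.347×1892.4 = 656.66 kg/h.

656.7 kg/h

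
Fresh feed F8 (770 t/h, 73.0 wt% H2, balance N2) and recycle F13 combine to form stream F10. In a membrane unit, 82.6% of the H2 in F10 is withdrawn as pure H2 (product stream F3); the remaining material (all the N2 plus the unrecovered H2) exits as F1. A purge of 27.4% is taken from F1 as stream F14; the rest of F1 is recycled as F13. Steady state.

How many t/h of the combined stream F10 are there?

1402 t/h

N2 enters only via F8 and leaves only via the purge: 770×0.270 = 0.274×(N2 in F1), and the membrane unit passes all N2, so N2 in F10 = N2 in F1 = 758.76 t/h.
H2 in F10: m_A = 770×0.730 + (1−0.274)·(1−0.826)·m_A, so m_A = 562.1/0.8737 = 643.37 t/h.
F10 = 643.37 + 758.76 = 1402.1 t/h.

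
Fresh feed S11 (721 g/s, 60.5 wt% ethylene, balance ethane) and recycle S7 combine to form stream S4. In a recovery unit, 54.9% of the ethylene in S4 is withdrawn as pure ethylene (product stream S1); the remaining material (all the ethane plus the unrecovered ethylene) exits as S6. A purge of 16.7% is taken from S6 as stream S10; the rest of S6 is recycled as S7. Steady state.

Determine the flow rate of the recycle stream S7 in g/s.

ethane enters only via S11 and leaves only via the purge: 721×0.395 = 0.167×(ethane in S6), and the recovery unit passes all ethane, so ethane in S4 = ethane in S6 = 1705.4 g/s.
ethylene in S4: m_A = 721×0.605 + (1−0.167)·(1−0.549)·m_A, so m_A = 436.2/0.6243 = 698.69 g/s.
S6 = (1−0.549)×698.69 + 1705.4 = 2020.5 g/s.
Recycle S7 = (1−0.167)×2020.5 = 1683.1 g/s.

1683 g/s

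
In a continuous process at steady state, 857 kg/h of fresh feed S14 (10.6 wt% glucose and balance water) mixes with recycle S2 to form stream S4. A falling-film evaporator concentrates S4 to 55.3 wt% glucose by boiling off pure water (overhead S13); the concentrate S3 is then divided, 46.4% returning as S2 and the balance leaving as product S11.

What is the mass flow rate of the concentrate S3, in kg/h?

Overall glucose balance (none leaves overhead): glucose in fresh feed = glucose in product, i.e. 857×0.106 = (1−0.464)·S3·0.553.
S3 = 90.842/(0.553×0.536) = 306.48 kg/h.

306.5 kg/h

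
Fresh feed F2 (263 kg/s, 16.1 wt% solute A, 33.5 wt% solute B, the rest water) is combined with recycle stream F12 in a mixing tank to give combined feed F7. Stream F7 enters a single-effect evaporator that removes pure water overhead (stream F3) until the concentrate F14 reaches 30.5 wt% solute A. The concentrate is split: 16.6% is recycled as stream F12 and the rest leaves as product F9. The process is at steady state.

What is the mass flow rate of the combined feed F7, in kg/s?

Overall solute A balance (none leaves overhead): solute A in fresh feed = solute A in product, i.e. 263×0.161 = (1−0.166)·F14·0.305.
F14 = 42.343/(0.305×0.834) = 166.46 kg/s.
Recycle F12 = 0.166×166.46 = 27.633 kg/s.
Combined feed F7 = 263 + 27.633 = 290.63 kg/s.

290.6 kg/s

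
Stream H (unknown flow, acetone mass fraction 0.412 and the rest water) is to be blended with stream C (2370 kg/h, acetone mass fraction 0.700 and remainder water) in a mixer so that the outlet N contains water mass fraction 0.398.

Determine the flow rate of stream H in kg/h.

1222 kg/h

Let H be the unknown flow. Total out = 2370 + H.
water balance: 711 + 0.588·H = 0.398·(2370 + H)
(0.588 − 0.398)·H = 0.398×2370 − 711 = 232.26
H = 232.26 / 0.190 = 1222.4 kg/h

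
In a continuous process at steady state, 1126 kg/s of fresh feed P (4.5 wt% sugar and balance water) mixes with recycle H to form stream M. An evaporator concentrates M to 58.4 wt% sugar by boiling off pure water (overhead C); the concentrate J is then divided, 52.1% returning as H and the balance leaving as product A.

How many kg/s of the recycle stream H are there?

94.37 kg/s

Overall sugar balance (none leaves overhead): sugar in fresh feed = sugar in product, i.e. 1126×0.045 = (1−0.521)·J·0.584.
J = 50.67/(0.584×0.479) = 181.14 kg/s.
Recycle H = 0.521×181.14 = 94.371 kg/s.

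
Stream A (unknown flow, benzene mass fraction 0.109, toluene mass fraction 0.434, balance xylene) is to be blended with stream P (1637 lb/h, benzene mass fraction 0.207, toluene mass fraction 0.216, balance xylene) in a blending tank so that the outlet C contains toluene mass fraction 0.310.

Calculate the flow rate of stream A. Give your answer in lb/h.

Let A be the unknown flow. Total out = 1637 + A.
toluene balance: 353.59 + 0.434·A = 0.310·(1637 + A)
(0.434 − 0.310)·A = 0.310×1637 − 353.59 = 153.88
A = 153.88 / 0.124 = 1241 lb/h

1241 lb/h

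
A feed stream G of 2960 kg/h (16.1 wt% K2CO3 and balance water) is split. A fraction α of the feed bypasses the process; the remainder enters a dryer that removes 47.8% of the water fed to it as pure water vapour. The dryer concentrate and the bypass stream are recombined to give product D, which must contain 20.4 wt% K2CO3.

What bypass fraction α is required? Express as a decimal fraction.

0.474

All 2960×0.161 = 476.56 kg/h of K2CO3 reaches D, so D = 476.56/0.204 = 2336.1 kg/h and vapour = 623.92 kg/h.
The evaporator receives (1−α)·2960 of feed at 0.839 water and removes 0.478 of that water:
0.478×0.839×(1−α)×2960 = 623.92
(1−α) = 623.92/1187.1 = 0.5256;  α = 0.4744.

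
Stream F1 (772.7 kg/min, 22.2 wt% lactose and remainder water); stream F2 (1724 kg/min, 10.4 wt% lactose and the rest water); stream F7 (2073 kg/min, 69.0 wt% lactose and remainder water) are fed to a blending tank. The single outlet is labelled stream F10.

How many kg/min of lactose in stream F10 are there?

lactose out = lactose in = 772.7×0.222 + 1724×0.104 + 2073×0.690 = 1781.2 kg/min.

1781 kg/min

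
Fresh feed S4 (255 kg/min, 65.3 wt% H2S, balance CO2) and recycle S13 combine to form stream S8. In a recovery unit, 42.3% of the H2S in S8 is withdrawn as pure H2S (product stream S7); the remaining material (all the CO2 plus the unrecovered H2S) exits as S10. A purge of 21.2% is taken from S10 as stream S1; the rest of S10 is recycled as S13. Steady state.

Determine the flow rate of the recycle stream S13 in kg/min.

467.7 kg/min

CO2 enters only via S4 and leaves only via the purge: 255×0.347 = 0.212×(CO2 in S10), and the recovery unit passes all CO2, so CO2 in S8 = CO2 in S10 = 417.38 kg/min.
H2S in S8: m_A = 255×0.653 + (1−0.212)·(1−0.423)·m_A, so m_A = 166.52/0.5453 = 305.35 kg/min.
S10 = (1−0.423)×305.35 + 417.38 = 593.57 kg/min.
Recycle S13 = (1−0.212)×593.57 = 467.73 kg/min.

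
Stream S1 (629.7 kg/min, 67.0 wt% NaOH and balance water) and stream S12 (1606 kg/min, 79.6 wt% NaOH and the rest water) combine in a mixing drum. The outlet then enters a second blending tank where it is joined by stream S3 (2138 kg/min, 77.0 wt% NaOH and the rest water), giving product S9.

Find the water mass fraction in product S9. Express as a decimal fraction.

Overall, product flow = 4373.7 kg/min.
water in = 629.7×0.330 + 1606×0.204 + 2138×0.230 = 1027.2 kg/min.
water fraction in S9 = 0.235.

0.235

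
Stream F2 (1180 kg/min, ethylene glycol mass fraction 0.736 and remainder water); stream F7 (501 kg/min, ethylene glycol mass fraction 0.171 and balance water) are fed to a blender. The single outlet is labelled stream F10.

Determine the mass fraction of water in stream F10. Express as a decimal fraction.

0.432

Total flow out = 1180 + 501 = 1681 kg/min.
water in = 1180×0.264 + 501×0.829 = 726.85 kg/min.
water mass fraction in F10 = 726.85/1681 = 0.432.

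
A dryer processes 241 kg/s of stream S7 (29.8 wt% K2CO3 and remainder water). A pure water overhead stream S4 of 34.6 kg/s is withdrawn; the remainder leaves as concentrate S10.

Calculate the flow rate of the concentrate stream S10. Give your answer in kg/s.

Concentrate = 241 − 34.6 = 206.4 kg/s.

206.4 kg/s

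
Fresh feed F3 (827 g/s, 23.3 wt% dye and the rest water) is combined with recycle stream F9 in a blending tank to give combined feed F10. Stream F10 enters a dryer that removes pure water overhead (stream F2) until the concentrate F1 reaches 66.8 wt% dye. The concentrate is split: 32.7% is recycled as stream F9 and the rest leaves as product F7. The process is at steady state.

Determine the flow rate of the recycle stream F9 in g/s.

140.2 g/s

Overall dye balance (none leaves overhead): dye in fresh feed = dye in product, i.e. 827×0.233 = (1−0.327)·F1·0.668.
F1 = 192.69/(0.668×0.673) = 428.62 g/s.
Recycle F9 = 0.327×428.62 = 140.16 g/s.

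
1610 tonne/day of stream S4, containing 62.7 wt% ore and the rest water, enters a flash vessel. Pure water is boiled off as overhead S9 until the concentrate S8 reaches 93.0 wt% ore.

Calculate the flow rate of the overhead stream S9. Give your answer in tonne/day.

524.5 tonne/day

ore is conserved: 1610×0.627 = 1009.5 tonne/day all reports to the concentrate.
Concentrate = 1009.5/(target fraction) = 1085.5 tonne/day.
Overhead = 1610 − 1085.5 = 524.55 tonne/day.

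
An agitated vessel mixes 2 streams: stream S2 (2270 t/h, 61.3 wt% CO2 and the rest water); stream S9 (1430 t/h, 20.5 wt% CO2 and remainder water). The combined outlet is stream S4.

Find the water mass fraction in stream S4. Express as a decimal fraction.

Total flow out = 2270 + 1430 = 3700 t/h.
water in = 2270×0.387 + 1430×0.795 = 2015.3 t/h.
water mass fraction in S4 = 2015.3/3700 = 0.5447.

0.5447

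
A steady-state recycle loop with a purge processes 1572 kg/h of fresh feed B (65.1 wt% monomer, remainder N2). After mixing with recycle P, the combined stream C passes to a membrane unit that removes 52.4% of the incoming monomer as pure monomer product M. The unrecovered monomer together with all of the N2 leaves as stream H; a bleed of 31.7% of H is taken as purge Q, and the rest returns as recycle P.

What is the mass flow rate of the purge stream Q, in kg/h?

N2 enters only via B and leaves only via the purge: 1572×0.349 = 0.317×(N2 in H), and the membrane unit passes all N2, so N2 in C = N2 in H = 1730.7 kg/h.
monomer in C: m_A = 1572×0.651 + (1−0.317)·(1−0.524)·m_A, so m_A = 1023.4/0.6749 = 1516.3 kg/h.
H = (1−0.524)×1516.3 + 1730.7 = 2452.5 kg/h.
Purge Q = 0.317×2452.5 = 777.43 kg/h.

777.4 kg/h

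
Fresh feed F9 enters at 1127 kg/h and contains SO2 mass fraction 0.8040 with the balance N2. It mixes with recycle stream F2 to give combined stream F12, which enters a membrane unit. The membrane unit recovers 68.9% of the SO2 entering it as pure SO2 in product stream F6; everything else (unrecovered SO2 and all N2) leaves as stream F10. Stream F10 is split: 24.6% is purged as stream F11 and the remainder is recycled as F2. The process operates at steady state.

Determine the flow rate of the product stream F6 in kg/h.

815.5 kg/h

SO2 in F12: m_A = 1127×0.804 + (1−0.246)·(1−0.689)·m_A, so m_A = 906.11/0.7655 = 1183.7 kg/h.
Product F6 = 0.689×1183.7 = 815.55 kg/h.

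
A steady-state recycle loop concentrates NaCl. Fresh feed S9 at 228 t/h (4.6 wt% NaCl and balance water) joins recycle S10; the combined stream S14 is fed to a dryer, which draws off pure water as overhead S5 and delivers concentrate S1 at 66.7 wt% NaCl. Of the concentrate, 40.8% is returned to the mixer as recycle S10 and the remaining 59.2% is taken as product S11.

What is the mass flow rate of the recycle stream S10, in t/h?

10.84 t/h

Overall NaCl balance (none leaves overhead): NaCl in fresh feed = NaCl in product, i.e. 228×0.046 = (1−0.408)·S1·0.667.
S1 = 10.488/(0.667×0.592) = 26.561 t/h.
Recycle S10 = 0.408×26.561 = 10.837 t/h.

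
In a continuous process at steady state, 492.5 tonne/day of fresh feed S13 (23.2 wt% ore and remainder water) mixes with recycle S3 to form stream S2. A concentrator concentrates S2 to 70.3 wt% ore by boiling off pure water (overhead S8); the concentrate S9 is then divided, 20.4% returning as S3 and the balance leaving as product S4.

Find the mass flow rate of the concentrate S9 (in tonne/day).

Overall ore balance (none leaves overhead): ore in fresh feed = ore in product, i.e. 492.5×0.232 = (1−0.204)·S9·0.703.
S9 = 114.26/(0.703×0.796) = 204.19 tonne/day.

204.2 tonne/day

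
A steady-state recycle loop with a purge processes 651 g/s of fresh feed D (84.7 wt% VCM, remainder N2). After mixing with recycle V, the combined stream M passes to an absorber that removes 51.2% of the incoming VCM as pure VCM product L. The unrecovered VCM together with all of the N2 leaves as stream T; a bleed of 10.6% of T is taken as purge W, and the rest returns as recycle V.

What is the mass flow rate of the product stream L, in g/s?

500.8 g/s

VCM in M: m_A = 651×0.847 + (1−0.106)·(1−0.512)·m_A, so m_A = 551.4/0.5637 = 978.13 g/s.
Product L = 0.512×978.13 = 500.8 g/s.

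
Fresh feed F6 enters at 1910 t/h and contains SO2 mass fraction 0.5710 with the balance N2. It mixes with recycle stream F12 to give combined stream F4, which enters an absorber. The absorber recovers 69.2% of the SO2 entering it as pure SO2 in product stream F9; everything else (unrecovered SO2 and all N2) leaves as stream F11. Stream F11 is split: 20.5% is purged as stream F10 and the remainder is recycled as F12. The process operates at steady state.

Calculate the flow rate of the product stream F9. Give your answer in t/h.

SO2 in F4: m_A = 1910×0.571 + (1−0.205)·(1−0.692)·m_A, so m_A = 1090.6/0.7551 = 1444.2 t/h.
Product F9 = 0.692×1444.2 = 999.42 t/h.

999.4 t/h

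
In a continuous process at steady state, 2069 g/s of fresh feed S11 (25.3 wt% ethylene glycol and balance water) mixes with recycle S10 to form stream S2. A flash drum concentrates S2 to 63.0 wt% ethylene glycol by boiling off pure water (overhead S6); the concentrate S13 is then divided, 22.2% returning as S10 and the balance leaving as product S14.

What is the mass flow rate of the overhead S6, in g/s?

Overall ethylene glycol balance (none leaves overhead): ethylene glycol in fresh feed = ethylene glycol in product, i.e. 2069×0.253 = (1−0.222)·S13·0.630.
S13 = 523.46/(0.630×0.778) = 1068 g/s.
Recycle S10 = 0.222×1068 = 237.09 g/s.
Combined feed S2 = 2069 + 237.09 = 2306.1 g/s.
Overhead S6 = S2 − S13 = 2306.1 − 1068 = 1238.1 g/s.

1238 g/s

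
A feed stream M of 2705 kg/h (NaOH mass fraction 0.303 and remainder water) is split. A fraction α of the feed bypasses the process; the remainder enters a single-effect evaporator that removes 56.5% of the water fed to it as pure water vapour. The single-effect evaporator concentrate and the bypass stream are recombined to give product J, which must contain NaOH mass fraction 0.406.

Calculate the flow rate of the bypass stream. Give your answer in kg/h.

All 2705×0.303 = 819.62 kg/h of NaOH reaches J, so J = 819.62/0.406 = 2018.8 kg/h and vapour = 686.24 kg/h.
The evaporator receives (1−α)·2705 of feed at 0.697 water and removes 0.565 of that water:
0.565×0.697×(1−α)×2705 = 686.24
(1−α) = 686.24/1065.2 = 0.6442;  α = 0.3558.
Bypass flow = 0.3558×2705 = 962.4 kg/h.

962.4 kg/h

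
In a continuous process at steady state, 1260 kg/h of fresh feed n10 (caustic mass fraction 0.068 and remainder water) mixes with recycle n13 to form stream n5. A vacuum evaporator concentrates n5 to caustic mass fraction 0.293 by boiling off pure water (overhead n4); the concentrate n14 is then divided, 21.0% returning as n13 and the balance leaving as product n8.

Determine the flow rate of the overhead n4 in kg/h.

967.6 kg/h

Overall caustic balance (none leaves overhead): caustic in fresh feed = caustic in product, i.e. 1260×0.068 = (1−0.210)·n14·0.293.
n14 = 85.68/(0.293×0.790) = 370.16 kg/h.
Recycle n13 = 0.210×370.16 = 77.733 kg/h.
Combined feed n5 = 1260 + 77.733 = 1337.7 kg/h.
Overhead n4 = n5 − n14 = 1337.7 − 370.16 = 967.58 kg/h.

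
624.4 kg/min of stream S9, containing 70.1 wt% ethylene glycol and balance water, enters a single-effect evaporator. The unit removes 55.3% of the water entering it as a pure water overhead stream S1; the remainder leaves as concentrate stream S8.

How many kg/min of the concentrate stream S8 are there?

water entering = 624.4×0.299 = 186.7 kg/min; overhead removed = 0.553×186.7 = 103.24 kg/min.
Concentrate = 624.4 − 103.24 = 521.16 kg/min.

521.2 kg/min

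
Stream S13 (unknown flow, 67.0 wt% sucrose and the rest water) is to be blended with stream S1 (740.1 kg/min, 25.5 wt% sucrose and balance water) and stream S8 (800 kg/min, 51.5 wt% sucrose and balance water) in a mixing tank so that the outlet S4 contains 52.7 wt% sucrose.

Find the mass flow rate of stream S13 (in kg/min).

Let S13 be the unknown flow. Total out = 1540.1 + S13.
sucrose balance: 600.73 + 0.670·S13 = 0.527·(1540.1 + S13)
(0.670 − 0.527)·S13 = 0.527×1540.1 − 600.73 = 210.91
S13 = 210.91 / 0.143 = 1474.9 kg/min

1475 kg/min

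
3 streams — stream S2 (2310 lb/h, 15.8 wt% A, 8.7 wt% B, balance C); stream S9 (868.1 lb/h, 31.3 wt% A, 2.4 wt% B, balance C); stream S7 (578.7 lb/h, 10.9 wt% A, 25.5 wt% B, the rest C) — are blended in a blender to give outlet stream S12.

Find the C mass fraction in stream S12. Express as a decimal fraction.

Total flow out = 2310 + 868.1 + 578.7 = 3756.8 lb/h.
C in = 2310×0.755 + 868.1×0.663 + 578.7×0.636 = 2687.7 lb/h.
C mass fraction in S12 = 2687.7/3756.8 = 0.7154.

0.7154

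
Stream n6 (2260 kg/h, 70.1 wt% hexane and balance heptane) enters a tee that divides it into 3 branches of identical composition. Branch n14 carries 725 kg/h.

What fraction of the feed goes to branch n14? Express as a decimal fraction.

0.321

Fraction to n14 = 725/2260 = 0.3208.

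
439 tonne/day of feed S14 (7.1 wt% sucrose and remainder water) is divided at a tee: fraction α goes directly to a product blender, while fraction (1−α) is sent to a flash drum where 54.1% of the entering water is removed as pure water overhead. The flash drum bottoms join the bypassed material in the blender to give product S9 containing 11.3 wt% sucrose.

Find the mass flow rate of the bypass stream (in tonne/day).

All 439×0.071 = 31.169 tonne/day of sucrose reaches S9, so S9 = 31.169/0.113 = 275.83 tonne/day and vapour = 163.17 tonne/day.
The evaporator receives (1−α)·439 of feed at 0.929 water and removes 0.541 of that water:
0.541×0.929×(1−α)×439 = 163.17
(1−α) = 163.17/220.64 = 0.7395;  α = 0.2605.
Bypass flow = 0.2605×439 = 114.34 tonne/day.

114.3 tonne/day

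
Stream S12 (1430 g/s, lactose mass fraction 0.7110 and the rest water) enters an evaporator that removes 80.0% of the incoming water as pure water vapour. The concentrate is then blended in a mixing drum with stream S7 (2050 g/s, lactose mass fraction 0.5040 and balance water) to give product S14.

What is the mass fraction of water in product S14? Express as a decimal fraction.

Vapour removed = 0.800×0.289×1430 = 330.62 g/s; concentrate = 1099.4 g/s.
water reaching the mixer = 82.654 (from concentrate) + 2050×0.496 = 1099.5 g/s.
Product flow = 1099.4 + 2050 = 3149.4 g/s; water fraction = 0.3491.

0.3491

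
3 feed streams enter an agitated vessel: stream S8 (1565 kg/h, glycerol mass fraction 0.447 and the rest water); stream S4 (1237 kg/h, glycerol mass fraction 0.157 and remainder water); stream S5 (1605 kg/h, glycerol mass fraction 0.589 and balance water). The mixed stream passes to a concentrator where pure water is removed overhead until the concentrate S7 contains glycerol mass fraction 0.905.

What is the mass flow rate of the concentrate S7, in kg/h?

2032 kg/h

glycerol entering = 1565×0.447 + 1237×0.157 + 1605×0.589 = 1839.1 kg/h.
All glycerol reports to S7, so S7 = 1839.1/0.905 = 2032.2 kg/h.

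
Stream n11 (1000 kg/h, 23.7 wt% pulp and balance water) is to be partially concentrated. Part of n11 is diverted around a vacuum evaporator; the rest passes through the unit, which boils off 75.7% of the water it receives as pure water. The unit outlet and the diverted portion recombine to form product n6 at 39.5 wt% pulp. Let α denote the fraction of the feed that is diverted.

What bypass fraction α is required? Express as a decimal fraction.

0.307

All 1000×0.237 = 237 kg/h of pulp reaches n6, so n6 = 237/0.395 = 600 kg/h and vapour = 400 kg/h.
The evaporator receives (1−α)·1000 of feed at 0.763 water and removes 0.757 of that water:
0.757×0.763×(1−α)×1000 = 400
(1−α) = 400/577.59 = 0.6925;  α = 0.3075.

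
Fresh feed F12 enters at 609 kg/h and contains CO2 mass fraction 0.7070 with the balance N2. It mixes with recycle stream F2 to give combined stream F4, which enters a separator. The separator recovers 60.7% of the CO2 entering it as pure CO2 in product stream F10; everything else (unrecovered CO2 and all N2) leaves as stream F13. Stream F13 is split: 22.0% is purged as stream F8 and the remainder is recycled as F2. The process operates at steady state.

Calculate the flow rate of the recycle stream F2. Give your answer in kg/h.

N2 enters only via F12 and leaves only via the purge: 609×0.293 = 0.220×(N2 in F13), and the separator passes all N2, so N2 in F4 = N2 in F13 = 811.08 kg/h.
CO2 in F4: m_A = 609×0.707 + (1−0.220)·(1−0.607)·m_A, so m_A = 430.56/0.6935 = 620.89 kg/h.
F13 = (1−0.607)×620.89 + 811.08 = 1055.1 kg/h.
Recycle F2 = (1−0.220)×1055.1 = 822.97 kg/h.

823 kg/h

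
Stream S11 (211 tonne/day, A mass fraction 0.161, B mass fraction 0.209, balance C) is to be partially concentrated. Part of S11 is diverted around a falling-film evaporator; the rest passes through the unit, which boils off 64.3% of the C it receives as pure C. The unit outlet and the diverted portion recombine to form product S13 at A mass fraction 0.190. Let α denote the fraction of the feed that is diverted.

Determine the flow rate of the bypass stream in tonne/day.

All 211×0.161 = 33.971 tonne/day of A reaches S13, so S13 = 33.971/0.190 = 178.79 tonne/day and vapour = 32.205 tonne/day.
The evaporator receives (1−α)·211 of feed at 0.630 C and removes 0.643 of that C:
0.643×0.630×(1−α)×211 = 32.205
(1−α) = 32.205/85.474 = 0.3768;  α = 0.6232.
Bypass flow = 0.6232×211 = 131.5 tonne/day.

131.5 tonne/day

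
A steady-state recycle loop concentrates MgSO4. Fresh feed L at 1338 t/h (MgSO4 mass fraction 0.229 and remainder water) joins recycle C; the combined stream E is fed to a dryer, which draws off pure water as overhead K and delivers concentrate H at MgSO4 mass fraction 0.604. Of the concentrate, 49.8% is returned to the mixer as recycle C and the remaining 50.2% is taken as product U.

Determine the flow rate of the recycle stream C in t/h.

503.2 t/h

Overall MgSO4 balance (none leaves overhead): MgSO4 in fresh feed = MgSO4 in product, i.e. 1338×0.229 = (1−0.498)·H·0.604.
H = 306.4/(0.604×0.502) = 1010.5 t/h.
Recycle C = 0.498×1010.5 = 503.25 t/h.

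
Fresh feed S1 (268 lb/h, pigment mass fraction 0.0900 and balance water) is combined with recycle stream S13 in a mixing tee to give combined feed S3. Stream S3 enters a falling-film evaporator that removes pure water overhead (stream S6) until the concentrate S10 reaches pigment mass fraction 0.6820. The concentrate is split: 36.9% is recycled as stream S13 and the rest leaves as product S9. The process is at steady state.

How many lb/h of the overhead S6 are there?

232.6 lb/h

Overall pigment balance (none leaves overhead): pigment in fresh feed = pigment in product, i.e. 268×0.090 = (1−0.369)·S10·0.682.
S10 = 24.12/(0.682×0.631) = 56.048 lb/h.
Recycle S13 = 0.369×56.048 = 20.682 lb/h.
Combined feed S3 = 268 + 20.682 = 288.68 lb/h.
Overhead S6 = S3 − S10 = 288.68 − 56.048 = 232.63 lb/h.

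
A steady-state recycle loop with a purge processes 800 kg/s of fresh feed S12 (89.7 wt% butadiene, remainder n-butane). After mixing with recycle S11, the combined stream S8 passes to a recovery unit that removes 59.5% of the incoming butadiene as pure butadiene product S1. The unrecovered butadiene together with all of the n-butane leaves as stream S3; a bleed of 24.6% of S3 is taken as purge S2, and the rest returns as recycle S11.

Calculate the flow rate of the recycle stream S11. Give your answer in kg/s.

n-butane enters only via S12 and leaves only via the purge: 800×0.103 = 0.246×(n-butane in S3), and the recovery unit passes all n-butane, so n-butane in S8 = n-butane in S3 = 334.96 kg/s.
butadiene in S8: m_A = 800×0.897 + (1−0.246)·(1−0.595)·m_A, so m_A = 717.6/0.6946 = 1033.1 kg/s.
S3 = (1−0.595)×1033.1 + 334.96 = 753.35 kg/s.
Recycle S11 = (1−0.246)×753.35 = 568.03 kg/s.

568 kg/s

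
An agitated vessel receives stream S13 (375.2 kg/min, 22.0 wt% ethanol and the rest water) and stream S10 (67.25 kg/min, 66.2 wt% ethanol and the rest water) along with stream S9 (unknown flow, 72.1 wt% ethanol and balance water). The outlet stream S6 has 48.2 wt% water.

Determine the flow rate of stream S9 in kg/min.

503.1 kg/min

Let S9 be the unknown flow. Total out = 442.45 + S9.
water balance: 315.39 + 0.279·S9 = 0.482·(442.45 + S9)
(0.279 − 0.482)·S9 = 0.482×442.45 − 315.39 = -102.13
S9 = -102.13 / -0.203 = 503.08 kg/min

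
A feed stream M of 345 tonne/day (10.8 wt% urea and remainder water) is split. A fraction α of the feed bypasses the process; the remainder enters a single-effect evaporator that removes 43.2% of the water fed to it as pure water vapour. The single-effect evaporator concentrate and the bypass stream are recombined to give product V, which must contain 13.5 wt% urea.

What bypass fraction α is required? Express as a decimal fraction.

All 345×0.108 = 37.26 tonne/day of urea reaches V, so V = 37.26/0.135 = 276 tonne/day and vapour = 69 tonne/day.
The evaporator receives (1−α)·345 of feed at 0.892 water and removes 0.432 of that water:
0.432×0.892×(1−α)×345 = 69
(1−α) = 69/132.94 = 0.5190;  α = 0.4810.

0.481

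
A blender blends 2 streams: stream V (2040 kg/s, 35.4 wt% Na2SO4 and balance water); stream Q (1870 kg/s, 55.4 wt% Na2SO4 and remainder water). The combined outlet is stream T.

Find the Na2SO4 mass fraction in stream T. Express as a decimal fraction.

0.450

Total flow out = 2040 + 1870 = 3910 kg/s.
Na2SO4 in = 2040×0.354 + 1870×0.554 = 1758.1 kg/s.
Na2SO4 mass fraction in T = 1758.1/3910 = 0.450.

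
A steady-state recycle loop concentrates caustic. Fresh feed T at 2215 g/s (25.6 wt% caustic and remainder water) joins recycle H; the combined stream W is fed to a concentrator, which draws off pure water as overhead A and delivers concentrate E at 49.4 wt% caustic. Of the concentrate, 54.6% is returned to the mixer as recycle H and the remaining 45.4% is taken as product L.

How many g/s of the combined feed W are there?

3595 g/s

Overall caustic balance (none leaves overhead): caustic in fresh feed = caustic in product, i.e. 2215×0.256 = (1−0.546)·E·0.494.
E = 567.04/(0.494×0.454) = 2528.3 g/s.
Recycle H = 0.546×2528.3 = 1380.5 g/s.
Combined feed W = 2215 + 1380.5 = 3595.5 g/s.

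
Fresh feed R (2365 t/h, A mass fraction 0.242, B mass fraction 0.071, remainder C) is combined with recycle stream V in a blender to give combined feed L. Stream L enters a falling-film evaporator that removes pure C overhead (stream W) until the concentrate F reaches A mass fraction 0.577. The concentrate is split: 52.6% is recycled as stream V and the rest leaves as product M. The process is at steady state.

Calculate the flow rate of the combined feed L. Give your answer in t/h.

Overall A balance (none leaves overhead): A in fresh feed = A in product, i.e. 2365×0.242 = (1−0.526)·F·0.577.
F = 572.33/(0.577×0.474) = 2092.6 t/h.
Recycle V = 0.526×2092.6 = 1100.7 t/h.
Combined feed L = 2365 + 1100.7 = 3465.7 t/h.

3466 t/h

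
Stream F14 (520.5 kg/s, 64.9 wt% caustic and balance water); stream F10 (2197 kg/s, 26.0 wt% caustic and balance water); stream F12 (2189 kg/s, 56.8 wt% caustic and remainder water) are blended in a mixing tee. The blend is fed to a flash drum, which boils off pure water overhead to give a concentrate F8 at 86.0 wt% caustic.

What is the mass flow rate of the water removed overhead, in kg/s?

caustic entering = 520.5×0.649 + 2197×0.260 + 2189×0.568 = 2152.4 kg/s.
All caustic reports to F8, so F8 = 2152.4/0.860 = 2502.8 kg/s.
Total feed = 4906.5 kg/s; overhead = 4906.5 − 2502.8 = 2403.7 kg/s.

2404 kg/s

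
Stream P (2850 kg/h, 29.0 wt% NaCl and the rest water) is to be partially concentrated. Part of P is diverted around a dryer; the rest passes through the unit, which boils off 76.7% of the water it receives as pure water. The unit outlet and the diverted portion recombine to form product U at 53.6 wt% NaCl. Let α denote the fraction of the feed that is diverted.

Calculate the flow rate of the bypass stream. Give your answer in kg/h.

448.1 kg/h

All 2850×0.290 = 826.5 kg/h of NaCl reaches U, so U = 826.5/0.536 = 1542 kg/h and vapour = 1308 kg/h.
The evaporator receives (1−α)·2850 of feed at 0.710 water and removes 0.767 of that water:
0.767×0.710×(1−α)×2850 = 1308
(1−α) = 1308/1552 = 0.8428;  α = 0.1572.
Bypass flow = 0.1572×2850 = 448.06 kg/h.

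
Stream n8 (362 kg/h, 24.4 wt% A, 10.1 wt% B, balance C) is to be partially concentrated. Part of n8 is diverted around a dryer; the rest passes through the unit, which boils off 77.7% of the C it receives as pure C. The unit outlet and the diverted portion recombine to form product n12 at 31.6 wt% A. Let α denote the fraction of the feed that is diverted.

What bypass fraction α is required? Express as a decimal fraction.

0.552

All 362×0.244 = 88.328 kg/h of A reaches n12, so n12 = 88.328/0.316 = 279.52 kg/h and vapour = 82.481 kg/h.
The evaporator receives (1−α)·362 of feed at 0.655 C and removes 0.777 of that C:
0.777×0.655×(1−α)×362 = 82.481
(1−α) = 82.481/184.23 = 0.4477;  α = 0.5523.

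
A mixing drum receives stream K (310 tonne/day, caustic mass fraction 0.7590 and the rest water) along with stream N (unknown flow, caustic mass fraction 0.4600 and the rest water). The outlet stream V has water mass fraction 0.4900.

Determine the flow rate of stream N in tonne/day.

Let N be the unknown flow. Total out = 310 + N.
water balance: 74.71 + 0.540·N = 0.490·(310 + N)
(0.540 − 0.490)·N = 0.490×310 − 74.71 = 77.19
N = 77.19 / 0.050 = 1543.8 tonne/day

1544 tonne/day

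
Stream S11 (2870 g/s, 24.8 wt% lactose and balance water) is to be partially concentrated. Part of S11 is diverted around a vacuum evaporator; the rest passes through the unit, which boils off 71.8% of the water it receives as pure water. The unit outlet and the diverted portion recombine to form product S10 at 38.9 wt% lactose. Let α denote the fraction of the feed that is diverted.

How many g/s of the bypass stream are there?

All 2870×0.248 = 711.76 g/s of lactose reaches S10, so S10 = 711.76/0.389 = 1829.7 g/s and vapour = 1040.3 g/s.
The evaporator receives (1−α)·2870 of feed at 0.752 water and removes 0.718 of that water:
0.718×0.752×(1−α)×2870 = 1040.3
(1−α) = 1040.3/1549.6 = 0.6713;  α = 0.3287.
Bypass flow = 0.3287×2870 = 943.32 g/s.

943.3 g/s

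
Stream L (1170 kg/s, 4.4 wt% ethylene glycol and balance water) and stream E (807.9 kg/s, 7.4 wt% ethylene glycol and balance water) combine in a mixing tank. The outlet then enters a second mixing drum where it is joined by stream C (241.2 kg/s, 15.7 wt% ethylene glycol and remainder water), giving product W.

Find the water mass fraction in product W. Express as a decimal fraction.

Overall, product flow = 2219.1 kg/s.
water in = 1170×0.956 + 807.9×0.926 + 241.2×0.843 = 2070 kg/s.
water fraction in W = 0.933.

0.933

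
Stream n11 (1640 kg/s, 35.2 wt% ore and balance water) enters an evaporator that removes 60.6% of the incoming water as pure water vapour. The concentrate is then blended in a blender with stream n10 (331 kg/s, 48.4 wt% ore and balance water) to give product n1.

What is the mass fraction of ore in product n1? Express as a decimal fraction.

0.5558

Vapour removed = 0.606×0.648×1640 = 644.01 kg/s; concentrate = 995.99 kg/s.
ore reaching the mixer = 577.28 (from concentrate) + 331×0.484 = 737.48 kg/s.
Product flow = 995.99 + 331 = 1327 kg/s; ore fraction = 0.5558.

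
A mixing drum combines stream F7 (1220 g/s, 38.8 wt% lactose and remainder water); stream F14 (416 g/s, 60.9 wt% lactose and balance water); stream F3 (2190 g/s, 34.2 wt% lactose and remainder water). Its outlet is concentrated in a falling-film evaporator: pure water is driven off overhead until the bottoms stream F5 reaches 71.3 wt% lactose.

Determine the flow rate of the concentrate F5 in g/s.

lactose entering = 1220×0.388 + 416×0.609 + 2190×0.342 = 1475.7 g/s.
All lactose reports to F5, so F5 = 1475.7/0.713 = 2069.7 g/s.

2070 g/s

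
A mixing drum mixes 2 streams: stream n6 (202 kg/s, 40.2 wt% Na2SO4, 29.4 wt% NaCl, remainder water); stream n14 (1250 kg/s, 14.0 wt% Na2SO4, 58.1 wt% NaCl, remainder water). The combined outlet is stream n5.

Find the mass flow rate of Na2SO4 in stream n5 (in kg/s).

Na2SO4 out = Na2SO4 in = 202×0.402 + 1250×0.140 = 256.2 kg/s.

256.2 kg/s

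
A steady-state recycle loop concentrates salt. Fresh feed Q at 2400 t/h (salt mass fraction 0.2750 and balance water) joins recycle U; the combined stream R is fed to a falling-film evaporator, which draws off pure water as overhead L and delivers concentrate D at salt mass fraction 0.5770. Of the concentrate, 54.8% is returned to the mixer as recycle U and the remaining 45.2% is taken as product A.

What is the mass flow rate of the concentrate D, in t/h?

Overall salt balance (none leaves overhead): salt in fresh feed = salt in product, i.e. 2400×0.275 = (1−0.548)·D·0.577.
D = 660/(0.577×0.452) = 2530.6 t/h.

2531 t/h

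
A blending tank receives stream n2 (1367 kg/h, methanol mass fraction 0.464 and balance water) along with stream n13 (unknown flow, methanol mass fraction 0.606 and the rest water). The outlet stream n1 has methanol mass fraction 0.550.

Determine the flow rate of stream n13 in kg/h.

2099 kg/h

Let n13 be the unknown flow. Total out = 1367 + n13.
methanol balance: 634.29 + 0.606·n13 = 0.550·(1367 + n13)
(0.606 − 0.550)·n13 = 0.550×1367 − 634.29 = 117.56
n13 = 117.56 / 0.056 = 2099.3 kg/h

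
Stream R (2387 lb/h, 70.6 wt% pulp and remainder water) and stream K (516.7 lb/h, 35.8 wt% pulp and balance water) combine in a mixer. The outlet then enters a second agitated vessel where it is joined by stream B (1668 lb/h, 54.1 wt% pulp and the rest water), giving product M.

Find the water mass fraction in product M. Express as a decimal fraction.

0.394

Overall, product flow = 4571.7 lb/h.
water in = 2387×0.294 + 516.7×0.642 + 1668×0.459 = 1799.1 lb/h.
water fraction in M = 0.394.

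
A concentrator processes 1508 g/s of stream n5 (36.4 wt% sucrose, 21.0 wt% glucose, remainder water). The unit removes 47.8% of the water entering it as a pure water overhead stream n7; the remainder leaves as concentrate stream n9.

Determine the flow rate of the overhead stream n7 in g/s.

307.1 g/s

water entering = 1508×0.426 = 642.41 g/s; overhead removed = 0.478×642.41 = 307.07 g/s.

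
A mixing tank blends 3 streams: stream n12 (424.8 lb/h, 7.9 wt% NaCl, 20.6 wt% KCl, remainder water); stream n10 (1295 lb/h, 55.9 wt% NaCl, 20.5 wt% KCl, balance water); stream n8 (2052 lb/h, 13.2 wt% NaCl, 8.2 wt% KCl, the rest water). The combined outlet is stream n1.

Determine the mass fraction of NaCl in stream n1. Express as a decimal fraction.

0.273

Total flow out = 424.8 + 1295 + 2052 = 3771.8 lb/h.
NaCl in = 424.8×0.079 + 1295×0.559 + 2052×0.132 = 1028.3 lb/h.
NaCl mass fraction in n1 = 1028.3/3771.8 = 0.273.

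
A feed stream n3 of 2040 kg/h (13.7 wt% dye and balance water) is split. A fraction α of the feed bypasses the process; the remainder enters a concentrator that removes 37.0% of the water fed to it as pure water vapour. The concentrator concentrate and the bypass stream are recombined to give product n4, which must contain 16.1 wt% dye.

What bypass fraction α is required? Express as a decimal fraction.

All 2040×0.137 = 279.48 kg/h of dye reaches n4, so n4 = 279.48/0.161 = 1735.9 kg/h and vapour = 304.1 kg/h.
The evaporator receives (1−α)·2040 of feed at 0.863 water and removes 0.370 of that water:
0.370×0.863×(1−α)×2040 = 304.1
(1−α) = 304.1/651.39 = 0.4668;  α = 0.5332.

0.533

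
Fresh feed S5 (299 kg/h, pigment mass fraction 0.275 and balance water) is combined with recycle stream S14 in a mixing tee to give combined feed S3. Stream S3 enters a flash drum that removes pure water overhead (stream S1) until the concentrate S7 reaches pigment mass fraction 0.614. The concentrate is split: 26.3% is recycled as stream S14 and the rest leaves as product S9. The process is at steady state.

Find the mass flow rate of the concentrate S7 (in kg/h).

Overall pigment balance (none leaves overhead): pigment in fresh feed = pigment in product, i.e. 299×0.275 = (1−0.263)·S7·0.614.
S7 = 82.225/(0.614×0.737) = 181.71 kg/h.

181.7 kg/h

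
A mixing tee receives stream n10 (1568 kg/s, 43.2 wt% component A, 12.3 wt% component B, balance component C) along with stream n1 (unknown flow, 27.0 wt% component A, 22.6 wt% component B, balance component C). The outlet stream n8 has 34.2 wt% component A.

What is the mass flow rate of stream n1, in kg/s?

1960 kg/s

Let n1 be the unknown flow. Total out = 1568 + n1.
component A balance: 677.38 + 0.270·n1 = 0.342·(1568 + n1)
(0.270 − 0.342)·n1 = 0.342×1568 − 677.38 = -141.12
n1 = -141.12 / -0.072 = 1960 kg/s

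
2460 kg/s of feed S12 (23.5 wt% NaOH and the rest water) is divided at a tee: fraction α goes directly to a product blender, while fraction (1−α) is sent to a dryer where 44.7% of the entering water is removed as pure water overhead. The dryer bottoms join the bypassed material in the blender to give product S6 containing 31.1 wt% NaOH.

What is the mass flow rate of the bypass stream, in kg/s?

All 2460×0.235 = 578.1 kg/s of NaOH reaches S6, so S6 = 578.1/0.311 = 1858.8 kg/s and vapour = 601.16 kg/s.
The evaporator receives (1−α)·2460 of feed at 0.765 water and removes 0.447 of that water:
0.447×0.765×(1−α)×2460 = 601.16
(1−α) = 601.16/841.21 = 0.7146;  α = 0.2854.
Bypass flow = 0.2854×2460 = 702 kg/s.

702 kg/s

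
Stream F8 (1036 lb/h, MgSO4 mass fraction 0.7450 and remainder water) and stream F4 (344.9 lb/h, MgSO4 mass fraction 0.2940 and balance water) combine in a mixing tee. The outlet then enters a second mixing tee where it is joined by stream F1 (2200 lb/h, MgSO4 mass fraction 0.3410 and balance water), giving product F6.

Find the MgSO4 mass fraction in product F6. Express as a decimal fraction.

0.4534

Overall, product flow = 3580.9 lb/h.
MgSO4 in = 1036×0.745 + 344.9×0.294 + 2200×0.341 = 1623.4 lb/h.
MgSO4 fraction in F6 = 0.4534.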